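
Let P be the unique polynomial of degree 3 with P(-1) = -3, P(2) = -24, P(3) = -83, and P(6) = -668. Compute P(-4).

162

Using the Lagrange interpolation formula with nodes -1, 2, 3, 6:
  L_0(s) = (s - 2)(s - 3)(s - 6) / -84
  L_1(s) = (s + 1)(s - 3)(s - 6) / 12
  L_2(s) = (s + 1)(s - 2)(s - 6) / -12
  L_3(s) = (s + 1)(s - 2)(s - 3) / 84
Then P(s) = -3·L_0(s) - 24·L_1(s) - 83·L_2(s) - 668·L_3(s).
Expanding and collecting terms gives P(s) = -3s³ - s² + 3s - 2.
Evaluating at s = -4: P(-4) = 162.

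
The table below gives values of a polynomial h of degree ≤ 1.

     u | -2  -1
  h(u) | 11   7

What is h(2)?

-5

Using the Lagrange interpolation formula with nodes -2, -1:
  L_0(u) = (u + 1) / -1
  L_1(u) = (u + 2) / 1
Then h(u) = 11·L_0(u) + 7·L_1(u).
Expanding and collecting terms gives h(u) = -4u + 3.
Evaluating at u = 2: h(2) = -5.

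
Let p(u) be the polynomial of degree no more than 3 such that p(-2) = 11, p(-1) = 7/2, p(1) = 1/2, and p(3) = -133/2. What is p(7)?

Write p(u) = au^3 + bu^2 + cu + d. Substituting each data point gives a linear system:
  -8a + 4b - 2c + d = 11
  -a + b - c + d = 7/2
  a + b + c + d = 1/2
  27a + 9b + 3c + d = -133/2
Solving the system yields a = -2, b = -2, c = 1/2, d = 4.
So p(u) = -2u^3 - 2u^2 + (1/2)u + 4.
Then p(7) = -1553/2.

-1553/2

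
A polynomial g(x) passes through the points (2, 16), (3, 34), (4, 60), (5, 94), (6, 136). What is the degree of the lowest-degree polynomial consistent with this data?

2

Forward differences of the values at x = 2, 3, 4, 5, 6:
  g  : 16  34  60  94  136
  Δ  : 18  26  34  42
  Δ^2: 8  8  8
  Δ^3: 0  0
  Δ^4: 0
The second differences are constant (8) and nonzero, while all higher differences vanish, so the minimal degree is 2.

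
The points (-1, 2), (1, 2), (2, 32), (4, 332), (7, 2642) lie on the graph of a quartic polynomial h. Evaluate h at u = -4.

Using the Lagrange interpolation formula with nodes -1, 1, 2, 4, 7:
  L_0(u) = (u - 1)(u - 2)(u - 4)(u - 7) / 240
  L_1(u) = (u + 1)(u - 2)(u - 4)(u - 7) / -36
  L_2(u) = (u + 1)(u - 1)(u - 4)(u - 7) / 30
  L_3(u) = (u + 1)(u - 1)(u - 2)(u - 7) / -90
  L_4(u) = (u + 1)(u - 1)(u - 2)(u - 4) / 720
Then h(u) = 2·L_0(u) + 2·L_1(u) + 32·L_2(u) + 332·L_3(u) + 2642·L_4(u).
Expanding and collecting terms gives h(u) = u^4 + 5u^2 - 4.
Evaluating at u = -4: h(-4) = 332.

332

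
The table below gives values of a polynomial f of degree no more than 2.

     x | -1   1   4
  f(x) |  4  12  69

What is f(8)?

Using the Lagrange interpolation formula with nodes -1, 1, 4:
  L_0(x) = (x - 1)(x - 4) / 10
  L_1(x) = (x + 1)(x - 4) / -6
  L_2(x) = (x + 1)(x - 1) / 15
Then f(x) = 4·L_0(x) + 12·L_1(x) + 69·L_2(x).
Expanding and collecting terms gives f(x) = 3x^2 + 4x + 5.
Evaluating at x = 8: f(8) = 229.

229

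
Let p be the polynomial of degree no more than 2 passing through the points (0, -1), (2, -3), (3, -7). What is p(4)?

Write p(n) = an^2 + bn + c. Substituting each data point gives a linear system:
  c = -1
  4a + 2b + c = -3
  9a + 3b + c = -7
Solving the system yields a = -1, b = 1, c = -1.
So p(n) = -n² + n - 1.
Then p(4) = -13.

-13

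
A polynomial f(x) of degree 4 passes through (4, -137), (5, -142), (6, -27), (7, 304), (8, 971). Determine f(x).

f(x) = x^4 - 6x^3 - x^2 + x + 3

Write f(x) = ax^4 + bx^3 + cx^2 + dx + e. Substituting each data point gives a linear system:
  256a + 64b + 16c + 4d + e = -137
  625a + 125b + 25c + 5d + e = -142
  1296a + 216b + 36c + 6d + e = -27
  2401a + 343b + 49c + 7d + e = 304
  4096a + 512b + 64c + 8d + e = 971
Solving the system yields a = 1, b = -6, c = -1, d = 1, e = 3.
So f(x) = x^4 - 6x^3 - x^2 + x + 3.
Check: f(4) = -137. ✓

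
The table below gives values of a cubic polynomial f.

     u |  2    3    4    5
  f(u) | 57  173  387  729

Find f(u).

f(u) = 5u^3 + 4u^2 + u - 1

Using the Lagrange interpolation formula with nodes 2, 3, 4, 5:
  L_0(u) = (u - 3)(u - 4)(u - 5) / -6
  L_1(u) = (u - 2)(u - 4)(u - 5) / 2
  L_2(u) = (u - 2)(u - 3)(u - 5) / -2
  L_3(u) = (u - 2)(u - 3)(u - 4) / 6
Then f(u) = 57·L_0(u) + 173·L_1(u) + 387·L_2(u) + 729·L_3(u).
Expanding and collecting terms gives f(u) = 5u^3 + 4u^2 + u - 1.
Check: f(5) = 729. ✓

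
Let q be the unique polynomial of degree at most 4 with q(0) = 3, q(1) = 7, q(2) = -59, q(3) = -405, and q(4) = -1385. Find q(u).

q(u) = -6u^4 + u^3 + 4u^2 + 5u + 3

Write q(u) = au^4 + bu^3 + cu^2 + du + e. Substituting each data point gives a linear system:
  e = 3
  a + b + c + d + e = 7
  16a + 8b + 4c + 2d + e = -59
  81a + 27b + 9c + 3d + e = -405
  256a + 64b + 16c + 4d + e = -1385
Solving the system yields a = -6, b = 1, c = 4, d = 5, e = 3.
So q(u) = -6u^4 + u^3 + 4u^2 + 5u + 3.
Check: q(2) = -59. ✓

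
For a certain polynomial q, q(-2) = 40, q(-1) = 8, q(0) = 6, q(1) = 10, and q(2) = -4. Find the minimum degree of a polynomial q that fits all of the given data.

Forward differences of the values at u = -2, -1, 0, 1, 2:
  q  : 40  8  6  10  -4
  Δ  : -32  -2  4  -14
  Δ^2: 30  6  -18
  Δ^3: -24  -24
  Δ^4: 0
The third differences are constant (-24) and nonzero, while all higher differences vanish, so the minimal degree is 3.

3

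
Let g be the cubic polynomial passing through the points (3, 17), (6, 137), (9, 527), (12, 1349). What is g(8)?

357

Forward differences of the values at x = 3, 6, 9, 12:
  g  : 17  137  527  1349
  Δ  : 120  390  822
  Δ^2: 270  432
  Δ^3: 162
The third differences are constant, confirming degree 3.
Interpolating (Newton forward form) and evaluating at x = 8 gives g(8) = 357.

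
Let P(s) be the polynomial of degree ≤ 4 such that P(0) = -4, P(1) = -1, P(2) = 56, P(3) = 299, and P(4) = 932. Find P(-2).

Write P(s) = as^4 + bs^3 + cs^2 + ds + e. Substituting each data point gives a linear system:
  e = -4
  a + b + c + d + e = -1
  16a + 8b + 4c + 2d + e = 56
  81a + 27b + 9c + 3d + e = 299
  256a + 64b + 16c + 4d + e = 932
Solving the system yields a = 3, b = 4, c = -6, d = 2, e = -4.
So P(s) = 3s⁴ + 4s³ - 6s² + 2s - 4.
Then P(-2) = -16.

-16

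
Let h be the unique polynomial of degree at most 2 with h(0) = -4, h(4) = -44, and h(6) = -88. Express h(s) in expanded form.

Write h(s) = as^2 + bs + c. Substituting each data point gives a linear system:
  c = -4
  16a + 4b + c = -44
  36a + 6b + c = -88
Solving the system yields a = -2, b = -2, c = -4.
So h(s) = -2s² - 2s - 4.
Check: h(4) = -44. ✓

h(s) = -2s^2 - 2s - 4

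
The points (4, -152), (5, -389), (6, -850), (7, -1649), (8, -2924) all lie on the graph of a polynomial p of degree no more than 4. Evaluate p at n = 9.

Write p(n) = an^4 + bn^3 + cn^2 + dn + e. Substituting each data point gives a linear system:
  256a + 64b + 16c + 4d + e = -152
  625a + 125b + 25c + 5d + e = -389
  1296a + 216b + 36c + 6d + e = -850
  2401a + 343b + 49c + 7d + e = -1649
  4096a + 512b + 64c + 8d + e = -2924
Solving the system yields a = -1, b = 3, c = -6, d = 3, e = -4.
So p(n) = -n⁴ + 3n³ - 6n² + 3n - 4.
Then p(9) = -4837.

-4837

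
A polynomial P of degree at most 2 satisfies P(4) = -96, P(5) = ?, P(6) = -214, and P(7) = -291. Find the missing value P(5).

On equispaced nodes a degree-2 polynomial has vanishing third forward difference, so
  - P(4) + 3·P(5) - 3·P(6) + P(7) = 0.
Substituting the known values and solving for P(5):
  3·P(5) = -447
  P(5) = -149.

-149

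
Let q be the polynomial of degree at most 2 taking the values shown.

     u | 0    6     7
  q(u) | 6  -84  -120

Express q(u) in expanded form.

Using the Lagrange interpolation formula with nodes 0, 6, 7:
  L_0(u) = (u - 6)(u - 7) / 42
  L_1(u) = u(u - 7) / -6
  L_2(u) = u(u - 6) / 7
Then q(u) = 6·L_0(u) - 84·L_1(u) - 120·L_2(u).
Expanding and collecting terms gives q(u) = -3u^2 + 3u + 6.
Check: q(0) = 6. ✓

q(u) = -3u^2 + 3u + 6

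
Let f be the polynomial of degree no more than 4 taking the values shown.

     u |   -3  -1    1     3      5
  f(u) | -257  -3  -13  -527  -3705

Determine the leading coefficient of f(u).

-5

Write f(u) = au^4 + bu^3 + cu^2 + du + e. Substituting each data point gives a linear system:
  81a - 27b + 9c - 3d + e = -257
  a - b + c - d + e = -3
  a + b + c + d + e = -13
  81a + 27b + 9c + 3d + e = -527
  625a + 125b + 25c + 5d + e = -3705
Solving the system yields a = -5, b = -5, c = 2, d = 0, e = -5.
So f(u) = -5u^4 - 5u^3 + 2u^2 - 5.
The leading coefficient is -5.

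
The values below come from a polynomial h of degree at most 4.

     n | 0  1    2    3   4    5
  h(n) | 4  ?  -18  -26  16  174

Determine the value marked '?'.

-2

On equispaced nodes a degree-4 polynomial has vanishing fifth forward difference, so
  - h(0) + 5·h(1) - 10·h(2) + 10·h(3) - 5·h(4) + h(5) = 0.
Substituting the known values and solving for h(1):
  5·h(1) = -10
  h(1) = -2.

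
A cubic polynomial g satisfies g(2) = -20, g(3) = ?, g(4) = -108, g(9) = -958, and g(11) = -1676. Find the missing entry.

The 4 known points determine the degree-3 polynomial uniquely.
Write g(n) = an^3 + bn^2 + cn + d. Substituting each data point gives a linear system:
  8a + 4b + 2c + d = -20
  64a + 16b + 4c + d = -108
  729a + 81b + 9c + d = -958
  1331a + 121b + 11c + d = -1676
Solving the system yields a = -1, b = -3, c = 2, d = -4.
So g(n) = -n³ - 3n² + 2n - 4.
Then g(3) = -52.

-52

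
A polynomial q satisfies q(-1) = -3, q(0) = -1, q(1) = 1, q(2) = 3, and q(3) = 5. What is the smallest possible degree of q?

Forward differences of the values at x = -1, 0, 1, 2, 3:
  q  : -3  -1  1  3  5
  Δ  : 2  2  2  2
  Δ^2: 0  0  0
  Δ^3: 0  0
  Δ^4: 0
The first differences are constant (2) and nonzero, while all higher differences vanish, so the minimal degree is 1.

1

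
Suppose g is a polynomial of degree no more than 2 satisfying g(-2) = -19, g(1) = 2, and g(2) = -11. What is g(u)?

Using the Lagrange interpolation formula with nodes -2, 1, 2:
  L_0(u) = (u - 1)(u - 2) / 12
  L_1(u) = (u + 2)(u - 2) / -3
  L_2(u) = (u + 2)(u - 1) / 4
Then g(u) = -19·L_0(u) + 2·L_1(u) - 11·L_2(u).
Expanding and collecting terms gives g(u) = -5u^2 + 2u + 5.
Check: g(1) = 2. ✓

g(u) = -5u^2 + 2u + 5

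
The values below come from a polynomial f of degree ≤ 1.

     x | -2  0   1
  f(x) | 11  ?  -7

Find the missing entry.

The 2 known points determine the degree-1 polynomial uniquely.
Write f(x) = ax + b. Substituting each data point gives a linear system:
  -2a + b = 11
  a + b = -7
Solving the system yields a = -6, b = -1.
So f(x) = -6x - 1.
Then f(0) = -1.

-1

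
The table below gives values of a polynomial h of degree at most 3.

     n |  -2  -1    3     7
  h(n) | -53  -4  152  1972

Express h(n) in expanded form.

Using the Lagrange interpolation formula with nodes -2, -1, 3, 7:
  L_0(n) = (n + 1)(n - 3)(n - 7) / -45
  L_1(n) = (n + 2)(n - 3)(n - 7) / 32
  L_2(n) = (n + 2)(n + 1)(n - 7) / -80
  L_3(n) = (n + 2)(n + 1)(n - 3) / 288
Then h(n) = -53·L_0(n) - 4·L_1(n) + 152·L_2(n) + 1972·L_3(n).
Expanding and collecting terms gives h(n) = 6n³ - 2n² + n + 5.
Check: h(7) = 1972. ✓

h(n) = 6n^3 - 2n^2 + n + 5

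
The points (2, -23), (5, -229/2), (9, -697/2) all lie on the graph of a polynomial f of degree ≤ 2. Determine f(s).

f(s) = -4s^2 - (5/2)s - 2

Using the Lagrange interpolation formula with nodes 2, 5, 9:
  L_0(s) = (s - 5)(s - 9) / 21
  L_1(s) = (s - 2)(s - 9) / -12
  L_2(s) = (s - 2)(s - 5) / 28
Then f(s) = -23·L_0(s) - 229/2·L_1(s) - 697/2·L_2(s).
Expanding and collecting terms gives f(s) = -4s² - (5/2)s - 2.
Check: f(2) = -23. ✓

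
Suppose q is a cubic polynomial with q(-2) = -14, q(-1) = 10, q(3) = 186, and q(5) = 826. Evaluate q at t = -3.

-102

Using the Lagrange interpolation formula with nodes -2, -1, 3, 5:
  L_0(t) = (t + 1)(t - 3)(t - 5) / -35
  L_1(t) = (t + 2)(t - 3)(t - 5) / 24
  L_2(t) = (t + 2)(t + 1)(t - 5) / -40
  L_3(t) = (t + 2)(t + 1)(t - 3) / 84
Then q(t) = -14·L_0(t) + 10·L_1(t) + 186·L_2(t) + 826·L_3(t).
Expanding and collecting terms gives q(t) = 6t^3 + 4t^2 - 6t + 6.
Evaluating at t = -3: q(-3) = -102.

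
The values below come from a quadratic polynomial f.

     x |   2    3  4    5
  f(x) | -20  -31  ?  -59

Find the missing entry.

The 3 known points determine the degree-2 polynomial uniquely.
Write f(x) = ax^2 + bx + c. Substituting each data point gives a linear system:
  4a + 2b + c = -20
  9a + 3b + c = -31
  25a + 5b + c = -59
Solving the system yields a = -1, b = -6, c = -4.
So f(x) = -x² - 6x - 4.
Then f(4) = -44.

-44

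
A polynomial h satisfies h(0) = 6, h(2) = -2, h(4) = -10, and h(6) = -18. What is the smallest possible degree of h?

1

Forward differences of the values at x = 0, 2, 4, 6:
  h  : 6  -2  -10  -18
  Δ  : -8  -8  -8
  Δ^2: 0  0
  Δ^3: 0
The first differences are constant (-8) and nonzero, while all higher differences vanish, so the minimal degree is 1.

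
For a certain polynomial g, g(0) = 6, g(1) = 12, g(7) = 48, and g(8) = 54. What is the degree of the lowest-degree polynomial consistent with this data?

Divided differences on the nodes 0, 1, 7, 8:
  order 0: 6  12  48  54
  order 1: 6  6  6
  order 2: 0  0
  order 3: 0
The order-1 divided differences are all 6 (nonzero) and every higher order vanishes, so the data lies on a polynomial of degree exactly 1.

1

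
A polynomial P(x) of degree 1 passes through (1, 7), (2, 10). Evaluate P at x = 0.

4

Write P(x) = ax + b. Substituting each data point gives a linear system:
  a + b = 7
  2a + b = 10
Solving the system yields a = 3, b = 4.
So P(x) = 3x + 4.
Then P(0) = 4.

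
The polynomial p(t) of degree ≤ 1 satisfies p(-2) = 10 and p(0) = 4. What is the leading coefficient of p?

Write p(t) = at + b. Substituting each data point gives a linear system:
  -2a + b = 10
  b = 4
Solving the system yields a = -3, b = 4.
So p(t) = -3t + 4.
The leading coefficient is -3.

-3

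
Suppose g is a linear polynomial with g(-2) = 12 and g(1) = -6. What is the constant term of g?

Write g(s) = as + b. Substituting each data point gives a linear system:
  -2a + b = 12
  a + b = -6
Solving the system yields a = -6, b = 0.
So g(s) = -6s.
The constant term is 0.

0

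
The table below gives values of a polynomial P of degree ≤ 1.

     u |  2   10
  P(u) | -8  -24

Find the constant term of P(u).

Write P(u) = au + b. Substituting each data point gives a linear system:
  2a + b = -8
  10a + b = -24
Solving the system yields a = -2, b = -4.
So P(u) = -2u - 4.
The constant term is -4.

-4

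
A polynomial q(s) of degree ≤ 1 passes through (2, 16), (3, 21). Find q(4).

26

Using the Lagrange interpolation formula with nodes 2, 3:
  L_0(s) = (s - 3) / -1
  L_1(s) = (s - 2) / 1
Then q(s) = 16·L_0(s) + 21·L_1(s).
Expanding and collecting terms gives q(s) = 5s + 6.
Evaluating at s = 4: q(4) = 26.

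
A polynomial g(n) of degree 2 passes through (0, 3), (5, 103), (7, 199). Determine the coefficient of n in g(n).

0

Write g(n) = an^2 + bn + c. Substituting each data point gives a linear system:
  c = 3
  25a + 5b + c = 103
  49a + 7b + c = 199
Solving the system yields a = 4, b = 0, c = 3.
So g(n) = 4n^2 + 3.
The coefficient of n is 0.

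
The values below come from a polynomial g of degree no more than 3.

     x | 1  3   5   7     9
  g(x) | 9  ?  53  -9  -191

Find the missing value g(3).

43

On equispaced nodes a degree-3 polynomial has vanishing fourth forward difference, so
  g(1) - 4·g(3) + 6·g(5) - 4·g(7) + g(9) = 0.
Substituting the known values and solving for g(3):
  -4·g(3) = -172
  g(3) = 43.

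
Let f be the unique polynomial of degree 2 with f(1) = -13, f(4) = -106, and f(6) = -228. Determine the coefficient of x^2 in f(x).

-6

Write f(x) = ax^2 + bx + c. Substituting each data point gives a linear system:
  a + b + c = -13
  16a + 4b + c = -106
  36a + 6b + c = -228
Solving the system yields a = -6, b = -1, c = -6.
So f(x) = -6x^2 - x - 6.
The leading coefficient is -6.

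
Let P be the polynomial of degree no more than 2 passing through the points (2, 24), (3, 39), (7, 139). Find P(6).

108

Using the Lagrange interpolation formula with nodes 2, 3, 7:
  L_0(t) = (t - 3)(t - 7) / 5
  L_1(t) = (t - 2)(t - 7) / -4
  L_2(t) = (t - 2)(t - 3) / 20
Then P(t) = 24·L_0(t) + 39·L_1(t) + 139·L_2(t).
Expanding and collecting terms gives P(t) = 2t^2 + 5t + 6.
Evaluating at t = 6: P(6) = 108.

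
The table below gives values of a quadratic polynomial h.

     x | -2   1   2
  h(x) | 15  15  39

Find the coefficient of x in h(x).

Write h(x) = ax^2 + bx + c. Substituting each data point gives a linear system:
  4a - 2b + c = 15
  a + b + c = 15
  4a + 2b + c = 39
Solving the system yields a = 6, b = 6, c = 3.
So h(x) = 6x^2 + 6x + 3.
The coefficient of x is 6.

6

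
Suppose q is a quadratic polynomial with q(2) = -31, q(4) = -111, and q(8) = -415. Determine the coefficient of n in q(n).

Write q(n) = an^2 + bn + c. Substituting each data point gives a linear system:
  4a + 2b + c = -31
  16a + 4b + c = -111
  64a + 8b + c = -415
Solving the system yields a = -6, b = -4, c = 1.
So q(n) = -6n^2 - 4n + 1.
The coefficient of n is -4.

-4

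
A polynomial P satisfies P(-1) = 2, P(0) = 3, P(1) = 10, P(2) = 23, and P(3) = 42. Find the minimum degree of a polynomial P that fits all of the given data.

Forward differences of the values at t = -1, 0, 1, 2, 3:
  P  : 2  3  10  23  42
  Δ  : 1  7  13  19
  Δ^2: 6  6  6
  Δ^3: 0  0
  Δ^4: 0
The second differences are constant (6) and nonzero, while all higher differences vanish, so the minimal degree is 2.

2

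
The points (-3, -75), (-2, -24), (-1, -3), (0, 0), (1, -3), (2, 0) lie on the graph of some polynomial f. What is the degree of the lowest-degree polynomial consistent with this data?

3

Forward differences of the values at t = -3, -2, -1, 0, 1, 2:
  f  : -75  -24  -3  0  -3  0
  Δ  : 51  21  3  -3  3
  Δ^2: -30  -18  -6  6
  Δ^3: 12  12  12
  Δ^4: 0  0
  Δ^5: 0
The third differences are constant (12) and nonzero, while all higher differences vanish, so the minimal degree is 3.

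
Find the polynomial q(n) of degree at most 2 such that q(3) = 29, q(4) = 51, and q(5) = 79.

Write q(n) = an^2 + bn + c. Substituting each data point gives a linear system:
  9a + 3b + c = 29
  16a + 4b + c = 51
  25a + 5b + c = 79
Solving the system yields a = 3, b = 1, c = -1.
So q(n) = 3n² + n - 1.
Check: q(5) = 79. ✓

q(n) = 3n^2 + n - 1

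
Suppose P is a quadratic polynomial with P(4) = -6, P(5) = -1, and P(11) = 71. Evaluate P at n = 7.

Write P(n) = an^2 + bn + c. Substituting each data point gives a linear system:
  16a + 4b + c = -6
  25a + 5b + c = -1
  121a + 11b + c = 71
Solving the system yields a = 1, b = -4, c = -6.
So P(n) = n^2 - 4n - 6.
Then P(7) = 15.

15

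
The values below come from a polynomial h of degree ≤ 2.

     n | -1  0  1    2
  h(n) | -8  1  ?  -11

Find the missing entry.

0

The 3 known points determine the degree-2 polynomial uniquely.
Write h(n) = an^2 + bn + c. Substituting each data point gives a linear system:
  a - b + c = -8
  c = 1
  4a + 2b + c = -11
Solving the system yields a = -5, b = 4, c = 1.
So h(n) = -5n² + 4n + 1.
Then h(1) = 0.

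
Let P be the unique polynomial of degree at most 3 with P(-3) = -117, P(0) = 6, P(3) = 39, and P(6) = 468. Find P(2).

8

Using the Lagrange interpolation formula with nodes -3, 0, 3, 6:
  L_0(x) = x(x - 3)(x - 6) / -162
  L_1(x) = (x + 3)(x - 3)(x - 6) / 54
  L_2(x) = (x + 3)x(x - 6) / -54
  L_3(x) = (x + 3)x(x - 3) / 162
Then P(x) = -117·L_0(x) + 6·L_1(x) + 39·L_2(x) + 468·L_3(x).
Expanding and collecting terms gives P(x) = 3x^3 - 5x^2 - x + 6.
Evaluating at x = 2: P(2) = 8.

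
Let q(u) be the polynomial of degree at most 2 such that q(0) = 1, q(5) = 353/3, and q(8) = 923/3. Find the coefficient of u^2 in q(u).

5

Write q(u) = au^2 + bu + c. Substituting each data point gives a linear system:
  c = 1
  25a + 5b + c = 353/3
  64a + 8b + c = 923/3
Solving the system yields a = 5, b = -5/3, c = 1.
So q(u) = 5u² - (5/3)u + 1.
The leading coefficient is 5.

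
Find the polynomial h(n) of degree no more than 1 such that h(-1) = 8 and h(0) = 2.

h(n) = -6n + 2

Using the Lagrange interpolation formula with nodes -1, 0:
  L_0(n) = n / -1
  L_1(n) = (n + 1) / 1
Then h(n) = 8·L_0(n) + 2·L_1(n).
Expanding and collecting terms gives h(n) = -6n + 2.
Check: h(-1) = 8. ✓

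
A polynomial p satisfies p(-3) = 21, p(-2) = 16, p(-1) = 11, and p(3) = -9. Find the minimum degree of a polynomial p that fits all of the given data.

Divided differences on the nodes -3, -2, -1, 3:
  order 0: 21  16  11  -9
  order 1: -5  -5  -5
  order 2: 0  0
  order 3: 0
The order-1 divided differences are all -5 (nonzero) and every higher order vanishes, so the data lies on a polynomial of degree exactly 1.

1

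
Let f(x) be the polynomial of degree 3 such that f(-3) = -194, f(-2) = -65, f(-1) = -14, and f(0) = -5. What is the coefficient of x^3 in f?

6

Write f(x) = ax^3 + bx^2 + cx + d. Substituting each data point gives a linear system:
  -27a + 9b - 3c + d = -194
  -8a + 4b - 2c + d = -65
  -a + b - c + d = -14
  d = -5
Solving the system yields a = 6, b = -3, c = 0, d = -5.
So f(x) = 6x³ - 3x² - 5.
The leading coefficient is 6.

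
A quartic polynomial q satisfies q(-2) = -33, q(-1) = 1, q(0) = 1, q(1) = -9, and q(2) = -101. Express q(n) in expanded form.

q(n) = -4n^4 - 4n^3 - n^2 - n + 1

Write q(n) = an^4 + bn^3 + cn^2 + dn + e. Substituting each data point gives a linear system:
  16a - 8b + 4c - 2d + e = -33
  a - b + c - d + e = 1
  e = 1
  a + b + c + d + e = -9
  16a + 8b + 4c + 2d + e = -101
Solving the system yields a = -4, b = -4, c = -1, d = -1, e = 1.
So q(n) = -4n^4 - 4n^3 - n^2 - n + 1.
Check: q(-1) = 1. ✓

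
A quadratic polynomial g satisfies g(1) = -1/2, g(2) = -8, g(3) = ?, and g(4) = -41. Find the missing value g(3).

-43/2

On equispaced nodes a degree-2 polynomial has vanishing third forward difference, so
  - g(1) + 3·g(2) - 3·g(3) + g(4) = 0.
Substituting the known values and solving for g(3):
  -3·g(3) = 129/2
  g(3) = -43/2.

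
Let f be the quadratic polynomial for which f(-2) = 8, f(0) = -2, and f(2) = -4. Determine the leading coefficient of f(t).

Write f(t) = at^2 + bt + c. Substituting each data point gives a linear system:
  4a - 2b + c = 8
  c = -2
  4a + 2b + c = -4
Solving the system yields a = 1, b = -3, c = -2.
So f(t) = t^2 - 3t - 2.
The leading coefficient is 1.

1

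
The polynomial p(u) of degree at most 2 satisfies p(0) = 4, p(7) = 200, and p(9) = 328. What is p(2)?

20

Using the Lagrange interpolation formula with nodes 0, 7, 9:
  L_0(u) = (u - 7)(u - 9) / 63
  L_1(u) = u(u - 9) / -14
  L_2(u) = u(u - 7) / 18
Then p(u) = 4·L_0(u) + 200·L_1(u) + 328·L_2(u).
Expanding and collecting terms gives p(u) = 4u^2 + 4.
Evaluating at u = 2: p(2) = 20.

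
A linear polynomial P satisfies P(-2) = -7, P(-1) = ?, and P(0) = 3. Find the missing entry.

-2

The 2 known points determine the degree-1 polynomial uniquely.
Write P(x) = ax + b. Substituting each data point gives a linear system:
  -2a + b = -7
  b = 3
Solving the system yields a = 5, b = 3.
So P(x) = 5x + 3.
Then P(-1) = -2.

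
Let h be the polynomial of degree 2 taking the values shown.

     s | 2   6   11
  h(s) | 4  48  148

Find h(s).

h(s) = s^2 + 3s - 6

Using the Lagrange interpolation formula with nodes 2, 6, 11:
  L_0(s) = (s - 6)(s - 11) / 36
  L_1(s) = (s - 2)(s - 11) / -20
  L_2(s) = (s - 2)(s - 6) / 45
Then h(s) = 4·L_0(s) + 48·L_1(s) + 148·L_2(s).
Expanding and collecting terms gives h(s) = s^2 + 3s - 6.
Check: h(2) = 4. ✓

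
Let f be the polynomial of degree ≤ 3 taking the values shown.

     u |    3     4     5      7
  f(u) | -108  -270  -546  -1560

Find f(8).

Using the Lagrange interpolation formula with nodes 3, 4, 5, 7:
  L_0(u) = (u - 4)(u - 5)(u - 7) / -8
  L_1(u) = (u - 3)(u - 5)(u - 7) / 3
  L_2(u) = (u - 3)(u - 4)(u - 7) / -4
  L_3(u) = (u - 3)(u - 4)(u - 5) / 24
Then f(u) = -108·L_0(u) - 270·L_1(u) - 546·L_2(u) - 1560·L_3(u).
Expanding and collecting terms gives f(u) = -5u^3 + 3u^2 + 2u - 6.
Evaluating at u = 8: f(8) = -2358.

-2358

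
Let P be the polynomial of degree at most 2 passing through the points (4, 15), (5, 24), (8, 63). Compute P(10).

Write P(t) = at^2 + bt + c. Substituting each data point gives a linear system:
  16a + 4b + c = 15
  25a + 5b + c = 24
  64a + 8b + c = 63
Solving the system yields a = 1, b = 0, c = -1.
So P(t) = t^2 - 1.
Then P(10) = 99.

99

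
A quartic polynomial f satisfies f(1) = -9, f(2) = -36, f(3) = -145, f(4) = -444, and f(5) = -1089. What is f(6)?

-2284

Write f(n) = an^4 + bn^3 + cn^2 + dn + e. Substituting each data point gives a linear system:
  a + b + c + d + e = -9
  16a + 8b + 4c + 2d + e = -36
  81a + 27b + 9c + 3d + e = -145
  256a + 64b + 16c + 4d + e = -444
  625a + 125b + 25c + 5d + e = -1089
Solving the system yields a = -2, b = 2, c = -3, d = -2, e = -4.
So f(n) = -2n⁴ + 2n³ - 3n² - 2n - 4.
Then f(6) = -2284.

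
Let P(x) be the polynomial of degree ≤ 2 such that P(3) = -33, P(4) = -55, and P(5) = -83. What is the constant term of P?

Write P(x) = ax^2 + bx + c. Substituting each data point gives a linear system:
  9a + 3b + c = -33
  16a + 4b + c = -55
  25a + 5b + c = -83
Solving the system yields a = -3, b = -1, c = -3.
So P(x) = -3x^2 - x - 3.
The constant term is -3.

-3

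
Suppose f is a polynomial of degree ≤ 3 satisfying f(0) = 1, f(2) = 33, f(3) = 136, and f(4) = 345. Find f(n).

Write f(n) = an^3 + bn^2 + cn + d. Substituting each data point gives a linear system:
  d = 1
  8a + 4b + 2c + d = 33
  27a + 9b + 3c + d = 136
  64a + 16b + 4c + d = 345
Solving the system yields a = 6, b = -1, c = -6, d = 1.
So f(n) = 6n^3 - n^2 - 6n + 1.
Check: f(2) = 33. ✓

f(n) = 6n^3 - n^2 - 6n + 1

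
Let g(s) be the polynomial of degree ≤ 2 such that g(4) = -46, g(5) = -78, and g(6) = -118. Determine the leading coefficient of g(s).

-4

Write g(s) = as^2 + bs + c. Substituting each data point gives a linear system:
  16a + 4b + c = -46
  25a + 5b + c = -78
  36a + 6b + c = -118
Solving the system yields a = -4, b = 4, c = 2.
So g(s) = -4s^2 + 4s + 2.
The leading coefficient is -4.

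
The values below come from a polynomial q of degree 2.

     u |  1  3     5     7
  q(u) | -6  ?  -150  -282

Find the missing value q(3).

-58

On equispaced nodes a degree-2 polynomial has vanishing third forward difference, so
  - q(1) + 3·q(3) - 3·q(5) + q(7) = 0.
Substituting the known values and solving for q(3):
  3·q(3) = -174
  q(3) = -58.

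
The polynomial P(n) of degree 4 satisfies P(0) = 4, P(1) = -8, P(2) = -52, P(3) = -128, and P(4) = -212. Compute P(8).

Using the Lagrange interpolation formula with nodes 0, 1, 2, 3, 4:
  L_0(n) = (n - 1)(n - 2)(n - 3)(n - 4) / 24
  L_1(n) = n(n - 2)(n - 3)(n - 4) / -6
  L_2(n) = n(n - 1)(n - 3)(n - 4) / 4
  L_3(n) = n(n - 1)(n - 2)(n - 4) / -6
  L_4(n) = n(n - 1)(n - 2)(n - 3) / 24
Then P(n) = 4·L_0(n) - 8·L_1(n) - 52·L_2(n) - 128·L_3(n) - 212·L_4(n).
Expanding and collecting terms gives P(n) = n⁴ - 6n³ - 5n² - 2n + 4.
Evaluating at n = 8: P(8) = 692.

692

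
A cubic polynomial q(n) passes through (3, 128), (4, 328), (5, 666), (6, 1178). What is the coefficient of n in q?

-1

Write q(n) = an^3 + bn^2 + cn + d. Substituting each data point gives a linear system:
  27a + 9b + 3c + d = 128
  64a + 16b + 4c + d = 328
  125a + 25b + 5c + d = 666
  216a + 36b + 6c + d = 1178
Solving the system yields a = 6, b = -3, c = -1, d = -4.
So q(n) = 6n³ - 3n² - n - 4.
The coefficient of n is -1.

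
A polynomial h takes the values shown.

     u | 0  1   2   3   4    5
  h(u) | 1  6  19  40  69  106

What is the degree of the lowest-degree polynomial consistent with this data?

Forward differences of the values at u = 0, 1, 2, 3, 4, 5:
  h  : 1  6  19  40  69  106
  Δ  : 5  13  21  29  37
  Δ^2: 8  8  8  8
  Δ^3: 0  0  0
  Δ^4: 0  0
  Δ^5: 0
The second differences are constant (8) and nonzero, while all higher differences vanish, so the minimal degree is 2.

2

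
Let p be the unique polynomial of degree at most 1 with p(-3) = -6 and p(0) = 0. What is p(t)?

Using the Lagrange interpolation formula with nodes -3, 0:
  L_0(t) = t / -3
  L_1(t) = (t + 3) / 3
Then p(t) = -6·L_0(t) + 0·L_1(t).
Expanding and collecting terms gives p(t) = 2t.
Check: p(0) = 0. ✓

p(t) = 2t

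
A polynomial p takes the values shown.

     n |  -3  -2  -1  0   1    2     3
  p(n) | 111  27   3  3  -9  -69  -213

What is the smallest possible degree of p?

Forward differences of the values at n = -3, -2, -1, 0, 1, 2, 3:
  p  : 111  27  3  3  -9  -69  -213
  Δ  : -84  -24  0  -12  -60  -144
  Δ^2: 60  24  -12  -48  -84
  Δ^3: -36  -36  -36  -36
  Δ^4: 0  0  0
  Δ^5: 0  0
  Δ^6: 0
The third differences are constant (-36) and nonzero, while all higher differences vanish, so the minimal degree is 3.

3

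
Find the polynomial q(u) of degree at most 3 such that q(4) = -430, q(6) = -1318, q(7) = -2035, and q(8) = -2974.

Using the Lagrange interpolation formula with nodes 4, 6, 7, 8:
  L_0(u) = (u - 6)(u - 7)(u - 8) / -24
  L_1(u) = (u - 4)(u - 7)(u - 8) / 4
  L_2(u) = (u - 4)(u - 6)(u - 8) / -3
  L_3(u) = (u - 4)(u - 6)(u - 7) / 8
Then q(u) = -430·L_0(u) - 1318·L_1(u) - 2035·L_2(u) - 2974·L_3(u).
Expanding and collecting terms gives q(u) = -5u³ - 6u² - 4u + 2.
Check: q(8) = -2974. ✓

q(u) = -5u^3 - 6u^2 - 4u + 2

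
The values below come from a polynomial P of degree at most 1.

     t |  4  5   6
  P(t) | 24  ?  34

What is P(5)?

On equispaced nodes a degree-1 polynomial has vanishing second forward difference, so
  P(4) - 2·P(5) + P(6) = 0.
Substituting the known values and solving for P(5):
  -2·P(5) = -58
  P(5) = 29.

29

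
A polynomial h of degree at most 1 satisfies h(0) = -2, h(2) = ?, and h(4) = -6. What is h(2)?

The 2 known points determine the degree-1 polynomial uniquely.
Write h(n) = an + b. Substituting each data point gives a linear system:
  b = -2
  4a + b = -6
Solving the system yields a = -1, b = -2.
So h(n) = -n - 2.
Then h(2) = -4.

-4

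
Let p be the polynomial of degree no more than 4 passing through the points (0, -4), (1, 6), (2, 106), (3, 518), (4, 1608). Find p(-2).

78

Write p(s) = as^4 + bs^3 + cs^2 + ds + e. Substituting each data point gives a linear system:
  e = -4
  a + b + c + d + e = 6
  16a + 8b + 4c + 2d + e = 106
  81a + 27b + 9c + 3d + e = 518
  256a + 64b + 16c + 4d + e = 1608
Solving the system yields a = 6, b = 1, c = 0, d = 3, e = -4.
So p(s) = 6s^4 + s^3 + 3s - 4.
Then p(-2) = 78.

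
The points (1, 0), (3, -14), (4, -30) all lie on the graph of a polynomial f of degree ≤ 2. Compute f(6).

-80

Write f(n) = an^2 + bn + c. Substituting each data point gives a linear system:
  a + b + c = 0
  9a + 3b + c = -14
  16a + 4b + c = -30
Solving the system yields a = -3, b = 5, c = -2.
So f(n) = -3n^2 + 5n - 2.
Then f(6) = -80.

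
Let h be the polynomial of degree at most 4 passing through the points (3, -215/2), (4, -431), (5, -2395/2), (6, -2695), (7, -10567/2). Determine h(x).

Write h(x) = ax^4 + bx^3 + cx^2 + dx + e. Substituting each data point gives a linear system:
  81a + 27b + 9c + 3d + e = -215/2
  256a + 64b + 16c + 4d + e = -431
  625a + 125b + 25c + 5d + e = -2395/2
  1296a + 216b + 36c + 6d + e = -2695
  2401a + 343b + 49c + 7d + e = -10567/2
Solving the system yields a = -3, b = 6, c = -5/2, d = -3, e = 5.
So h(x) = -3x⁴ + 6x³ - (5/2)x² - 3x + 5.
Check: h(5) = -2395/2. ✓

h(x) = -3x^4 + 6x^3 - (5/2)x^2 - 3x + 5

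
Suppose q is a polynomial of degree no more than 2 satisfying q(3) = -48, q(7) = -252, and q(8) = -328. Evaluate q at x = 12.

Write q(x) = ax^2 + bx + c. Substituting each data point gives a linear system:
  9a + 3b + c = -48
  49a + 7b + c = -252
  64a + 8b + c = -328
Solving the system yields a = -5, b = -1, c = 0.
So q(x) = -5x² - x.
Then q(12) = -732.

-732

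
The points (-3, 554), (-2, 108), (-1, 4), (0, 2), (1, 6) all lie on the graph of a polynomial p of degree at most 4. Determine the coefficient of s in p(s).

Write p(s) = as^4 + bs^3 + cs^2 + ds + e. Substituting each data point gives a linear system:
  81a - 27b + 9c - 3d + e = 554
  16a - 8b + 4c - 2d + e = 108
  a - b + c - d + e = 4
  e = 2
  a + b + c + d + e = 6
Solving the system yields a = 6, b = -4, c = -3, d = 5, e = 2.
So p(s) = 6s^4 - 4s^3 - 3s^2 + 5s + 2.
The coefficient of s is 5.

5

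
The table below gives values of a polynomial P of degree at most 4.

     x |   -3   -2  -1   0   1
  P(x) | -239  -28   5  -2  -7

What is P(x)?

Write P(x) = ax^4 + bx^3 + cx^2 + dx + e. Substituting each data point gives a linear system:
  81a - 27b + 9c - 3d + e = -239
  16a - 8b + 4c - 2d + e = -28
  a - b + c - d + e = 5
  e = -2
  a + b + c + d + e = -7
Solving the system yields a = -4, b = -1, c = 5, d = -5, e = -2.
So P(x) = -4x⁴ - x³ + 5x² - 5x - 2.
Check: P(-2) = -28. ✓

P(x) = -4x^4 - x^3 + 5x^2 - 5x - 2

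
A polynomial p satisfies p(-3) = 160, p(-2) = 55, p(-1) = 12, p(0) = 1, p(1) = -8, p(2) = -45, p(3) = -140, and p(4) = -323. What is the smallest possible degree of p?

3

Forward differences of the values at s = -3, -2, -1, 0, 1, 2, 3, 4:
  p  : 160  55  12  1  -8  -45  -140  -323
  Δ  : -105  -43  -11  -9  -37  -95  -183
  Δ^2: 62  32  2  -28  -58  -88
  Δ^3: -30  -30  -30  -30  -30
  Δ^4: 0  0  0  0
  Δ^5: 0  0  0
  Δ^6: 0  0
  Δ^7: 0
The third differences are constant (-30) and nonzero, while all higher differences vanish, so the minimal degree is 3.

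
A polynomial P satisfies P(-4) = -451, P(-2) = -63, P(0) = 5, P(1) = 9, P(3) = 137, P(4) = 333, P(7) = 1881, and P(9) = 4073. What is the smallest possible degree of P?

3

Divided differences on the nodes -4, -2, 0, 1, 3, 4, 7, 9:
  order 0: -451  -63  5  9  137  333  1881  4073
  order 1: 194  34  4  64  196  516  1096
  order 2: -40  -10  20  44  80  116
  order 3: 6  6  6  6  6
  order 4: 0  0  0  0
  order 5: 0  0  0
  order 6: 0  0
  order 7: 0
The order-3 divided differences are all 6 (nonzero) and every higher order vanishes, so the data lies on a polynomial of degree exactly 3.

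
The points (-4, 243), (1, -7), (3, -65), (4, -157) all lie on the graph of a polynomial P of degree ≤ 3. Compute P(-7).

1185

Write P(s) = as^3 + bs^2 + cs + d. Substituting each data point gives a linear system:
  -64a + 16b - 4c + d = 243
  a + b + c + d = -7
  27a + 9b + 3c + d = -65
  64a + 16b + 4c + d = -157
Solving the system yields a = -3, b = 3, c = -2, d = -5.
So P(s) = -3s^3 + 3s^2 - 2s - 5.
Then P(-7) = 1185.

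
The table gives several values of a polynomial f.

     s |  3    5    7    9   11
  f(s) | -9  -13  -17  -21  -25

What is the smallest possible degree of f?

Forward differences of the values at s = 3, 5, 7, 9, 11:
  f  : -9  -13  -17  -21  -25
  Δ  : -4  -4  -4  -4
  Δ^2: 0  0  0
  Δ^3: 0  0
  Δ^4: 0
The first differences are constant (-4) and nonzero, while all higher differences vanish, so the minimal degree is 1.

1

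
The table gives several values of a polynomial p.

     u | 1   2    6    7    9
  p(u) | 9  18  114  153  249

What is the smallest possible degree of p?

Divided differences on the nodes 1, 2, 6, 7, 9:
  order 0: 9  18  114  153  249
  order 1: 9  24  39  48
  order 2: 3  3  3
  order 3: 0  0
  order 4: 0
The order-2 divided differences are all 3 (nonzero) and every higher order vanishes, so the data lies on a polynomial of degree exactly 2.

2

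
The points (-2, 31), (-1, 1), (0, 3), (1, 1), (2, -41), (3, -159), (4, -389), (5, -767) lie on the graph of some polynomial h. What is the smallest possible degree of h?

3

Forward differences of the values at t = -2, -1, 0, 1, 2, 3, 4, 5:
  h  : 31  1  3  1  -41  -159  -389  -767
  Δ  : -30  2  -2  -42  -118  -230  -378
  Δ^2: 32  -4  -40  -76  -112  -148
  Δ^3: -36  -36  -36  -36  -36
  Δ^4: 0  0  0  0
  Δ^5: 0  0  0
  Δ^6: 0  0
  Δ^7: 0
The third differences are constant (-36) and nonzero, while all higher differences vanish, so the minimal degree is 3.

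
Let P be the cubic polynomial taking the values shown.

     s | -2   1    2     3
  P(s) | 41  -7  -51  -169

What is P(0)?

-1

Write P(s) = as^3 + bs^2 + cs + d. Substituting each data point gives a linear system:
  -8a + 4b - 2c + d = 41
  a + b + c + d = -7
  8a + 4b + 2c + d = -51
  27a + 9b + 3c + d = -169
Solving the system yields a = -6, b = -1, c = 1, d = -1.
So P(s) = -6s^3 - s^2 + s - 1.
Then P(0) = -1.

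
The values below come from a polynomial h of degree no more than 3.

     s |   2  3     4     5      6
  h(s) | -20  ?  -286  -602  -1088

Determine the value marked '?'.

The 4 known points determine the degree-3 polynomial uniquely.
Write h(s) = as^3 + bs^2 + cs + d. Substituting each data point gives a linear system:
  8a + 4b + 2c + d = -20
  64a + 16b + 4c + d = -286
  125a + 25b + 5c + d = -602
  216a + 36b + 6c + d = -1088
Solving the system yields a = -6, b = 5, c = 5, d = -2.
So h(s) = -6s^3 + 5s^2 + 5s - 2.
Then h(3) = -104.

-104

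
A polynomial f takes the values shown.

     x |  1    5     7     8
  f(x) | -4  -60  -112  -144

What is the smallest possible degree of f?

2

Divided differences on the nodes 1, 5, 7, 8:
  order 0: -4  -60  -112  -144
  order 1: -14  -26  -32
  order 2: -2  -2
  order 3: 0
The order-2 divided differences are all -2 (nonzero) and every higher order vanishes, so the data lies on a polynomial of degree exactly 2.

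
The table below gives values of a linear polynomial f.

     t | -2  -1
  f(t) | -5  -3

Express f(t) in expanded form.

f(t) = 2t - 1

Using the Lagrange interpolation formula with nodes -2, -1:
  L_0(t) = (t + 1) / -1
  L_1(t) = (t + 2) / 1
Then f(t) = -5·L_0(t) - 3·L_1(t).
Expanding and collecting terms gives f(t) = 2t - 1.
Check: f(-1) = -3. ✓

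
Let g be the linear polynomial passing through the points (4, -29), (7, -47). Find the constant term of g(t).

-5

Write g(t) = at + b. Substituting each data point gives a linear system:
  4a + b = -29
  7a + b = -47
Solving the system yields a = -6, b = -5.
So g(t) = -6t - 5.
The constant term is -5.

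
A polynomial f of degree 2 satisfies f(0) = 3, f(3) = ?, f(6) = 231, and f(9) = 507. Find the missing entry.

63

The 3 known points determine the degree-2 polynomial uniquely.
Write f(n) = an^2 + bn + c. Substituting each data point gives a linear system:
  c = 3
  36a + 6b + c = 231
  81a + 9b + c = 507
Solving the system yields a = 6, b = 2, c = 3.
So f(n) = 6n² + 2n + 3.
Then f(3) = 63.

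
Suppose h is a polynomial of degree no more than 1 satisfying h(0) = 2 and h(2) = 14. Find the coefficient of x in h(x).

6

Write h(x) = ax + b. Substituting each data point gives a linear system:
  b = 2
  2a + b = 14
Solving the system yields a = 6, b = 2.
So h(x) = 6x + 2.
The leading coefficient is 6.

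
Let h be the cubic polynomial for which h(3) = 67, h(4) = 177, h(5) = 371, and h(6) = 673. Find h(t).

Write h(t) = at^3 + bt^2 + ct + d. Substituting each data point gives a linear system:
  27a + 9b + 3c + d = 67
  64a + 16b + 4c + d = 177
  125a + 25b + 5c + d = 371
  216a + 36b + 6c + d = 673
Solving the system yields a = 4, b = -6, c = 4, d = 1.
So h(t) = 4t^3 - 6t^2 + 4t + 1.
Check: h(4) = 177. ✓

h(t) = 4t^3 - 6t^2 + 4t + 1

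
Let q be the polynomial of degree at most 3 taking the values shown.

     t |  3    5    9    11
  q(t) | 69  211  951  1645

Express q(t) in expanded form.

Write q(t) = at^3 + bt^2 + ct + d. Substituting each data point gives a linear system:
  27a + 9b + 3c + d = 69
  125a + 25b + 5c + d = 211
  729a + 81b + 9c + d = 951
  1331a + 121b + 11c + d = 1645
Solving the system yields a = 1, b = 2, c = 6, d = 6.
So q(t) = t^3 + 2t^2 + 6t + 6.
Check: q(9) = 951. ✓

q(t) = t^3 + 2t^2 + 6t + 6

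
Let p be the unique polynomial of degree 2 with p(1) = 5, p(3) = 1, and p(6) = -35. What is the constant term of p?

1

Write p(t) = at^2 + bt + c. Substituting each data point gives a linear system:
  a + b + c = 5
  9a + 3b + c = 1
  36a + 6b + c = -35
Solving the system yields a = -2, b = 6, c = 1.
So p(t) = -2t^2 + 6t + 1.
The constant term is 1.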